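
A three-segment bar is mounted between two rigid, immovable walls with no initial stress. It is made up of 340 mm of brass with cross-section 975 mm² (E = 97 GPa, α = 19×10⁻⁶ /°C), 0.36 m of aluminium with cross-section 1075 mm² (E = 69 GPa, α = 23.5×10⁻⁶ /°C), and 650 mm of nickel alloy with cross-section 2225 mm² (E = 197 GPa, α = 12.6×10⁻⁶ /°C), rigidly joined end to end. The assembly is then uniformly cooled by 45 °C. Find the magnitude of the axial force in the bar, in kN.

P ≈ 105 kN (tensile)

If the supports were absent, the total length change would be Σ αᵢΔT Lᵢ = 19×10⁻⁶×45×340 + 23.5×10⁻⁶×45×360 + 12.6×10⁻⁶×45×650 = 1.04 mm.
The rigid supports impose zero overall length change; the single axial force P common to all segments must satisfy P Σ Lᵢ/(AᵢEᵢ) = δ_free.
Σ Lᵢ/(AᵢEᵢ) = 340/(975×97×10³) + 360/(1075×69×10³) + 650/(2225×197×10³) = 9.931×10⁻⁶ mm/N.
P = 1.04 / 9.931×10⁻⁶ = 104700 N = 104.7 kN, tensile.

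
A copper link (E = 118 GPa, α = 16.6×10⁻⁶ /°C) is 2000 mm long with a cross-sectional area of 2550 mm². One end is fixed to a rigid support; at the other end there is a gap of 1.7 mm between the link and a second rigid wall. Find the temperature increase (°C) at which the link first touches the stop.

ΔT ≈ 51.2 °C

The gap closes when αΔT L = 1.7 mm, since the link is still unstressed at that instant.
So ΔT = g/(αL) = 1.7/(16.6×10⁻⁶ × 2000) = 51.2 °C.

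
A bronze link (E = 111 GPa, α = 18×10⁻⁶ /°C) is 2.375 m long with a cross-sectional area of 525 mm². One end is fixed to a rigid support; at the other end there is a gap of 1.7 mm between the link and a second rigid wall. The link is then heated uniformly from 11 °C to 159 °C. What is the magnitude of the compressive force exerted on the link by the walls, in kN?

Free thermal elongation = αΔT L = 18×10⁻⁶ × 148 × 2375 = 6.327 mm.
The gap closes (δ_free > 1.7 mm) and the wall then resists a further 6.327 − 1.7 = 4.627 mm of expansion.
That suppressed elongation corresponds to σ = E·Δ/L = 111×10³ × 4.627/2375 = 216.3 MPa.
Force on the wall = σA = 216.3 × 525 mm² = 113.5 kN.

P ≈ 114 kN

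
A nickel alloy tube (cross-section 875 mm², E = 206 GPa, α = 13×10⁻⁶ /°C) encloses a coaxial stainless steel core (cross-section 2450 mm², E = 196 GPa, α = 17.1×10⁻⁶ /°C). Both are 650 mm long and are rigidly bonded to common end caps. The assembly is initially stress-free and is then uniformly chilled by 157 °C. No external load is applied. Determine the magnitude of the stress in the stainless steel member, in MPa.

The stainless steel has the larger α, so on cooling it would change length more than the nickel alloy if both were free. The rigid plates force a common final length, so the stainless steel is put into tension and the nickel alloy into compression, with equal and opposite forces P (no external load).
Setting the final lengths equal and cancelling L: (α₁ − α₂)ΔT = P/(A₁E₁) + P/(A₂E₂).
|α₁ − α₂|·ΔT = 4.1×10⁻⁶ × 157 = 0.0006437.
1/(A₁E₁) + 1/(A₂E₂) = 1/(875×206×10³) + 1/(2450×196×10³) = 7.63×10⁻⁹ N⁻¹.
P = 0.0006437 / 7.63×10⁻⁹ = 84360 N = 84.36 kN.
σ_{stainless steel} = P/A₂ = 84360/2450 = 34.43 MPa, tensile.

σ ≈ 34.4 MPa (tensile)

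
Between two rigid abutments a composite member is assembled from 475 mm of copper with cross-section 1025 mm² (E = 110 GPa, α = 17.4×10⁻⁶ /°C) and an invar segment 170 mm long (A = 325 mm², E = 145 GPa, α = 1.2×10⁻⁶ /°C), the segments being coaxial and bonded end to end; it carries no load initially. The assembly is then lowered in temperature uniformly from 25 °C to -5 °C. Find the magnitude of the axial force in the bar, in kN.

P ≈ 32.5 kN (tensile)

With the walls removed the bar would change length by δ_free = Σ αᵢΔT Lᵢ = 17.4×10⁻⁶×30×475 + 1.2×10⁻⁶×30×170 = 0.2541 mm.
The rigid supports impose zero overall length change; the single axial force P common to all segments must satisfy P Σ Lᵢ/(AᵢEᵢ) = δ_free.
The series flexibility is Σ Lᵢ/(AᵢEᵢ) = 475/(1025×110×10³) + 170/(325×145×10³) = 7.82×10⁻⁶ mm/N.
So P = 0.2541 / 7.82×10⁻⁶ = 32.49 kN, tensile.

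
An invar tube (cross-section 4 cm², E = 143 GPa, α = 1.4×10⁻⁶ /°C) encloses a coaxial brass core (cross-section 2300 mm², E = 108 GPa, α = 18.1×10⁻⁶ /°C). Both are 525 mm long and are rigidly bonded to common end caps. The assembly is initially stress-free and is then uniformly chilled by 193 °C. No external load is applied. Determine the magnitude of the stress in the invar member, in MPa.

σ ≈ 375 MPa (compressive)

Both members must finish at the same length. With the larger α, the brass tends to over-contract; the plates restrain it, putting the brass in tension and the invar in compression. With no external load the two internal forces are equal and opposite, magnitude P.
Setting the final lengths equal and cancelling L: (α₁ − α₂)ΔT = P/(A₁E₁) + P/(A₂E₂).
|α₁ − α₂|·ΔT = 16.7×10⁻⁶ × 193 = 0.003223.
1/(A₁E₁) + 1/(A₂E₂) = 1/(400×143×10³) + 1/(2300×108×10³) = 2.151×10⁻⁸ N⁻¹.
P = 0.003223 / 2.151×10⁻⁸ = 149900 N = 149.9 kN.
σ_{invar} = P/A₁ = 149900/400 = 374.6 MPa, compressive.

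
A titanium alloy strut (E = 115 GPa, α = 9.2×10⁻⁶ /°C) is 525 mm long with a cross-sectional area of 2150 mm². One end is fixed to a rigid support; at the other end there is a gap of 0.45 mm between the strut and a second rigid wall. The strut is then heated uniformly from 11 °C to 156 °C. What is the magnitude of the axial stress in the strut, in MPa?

Free thermal elongation = αΔT L = 9.2×10⁻⁶ × 145 × 525 = 0.7003 mm.
After closing the 0.45 mm clearance, 0.7003 − 0.45 = 0.2503 mm of expansion remains to be suppressed by the wall.
That suppressed elongation corresponds to σ = E·Δ/L = 115×10³ × 0.2503/525 = 54.84 MPa.

σ ≈ 54.8 MPa (compressive)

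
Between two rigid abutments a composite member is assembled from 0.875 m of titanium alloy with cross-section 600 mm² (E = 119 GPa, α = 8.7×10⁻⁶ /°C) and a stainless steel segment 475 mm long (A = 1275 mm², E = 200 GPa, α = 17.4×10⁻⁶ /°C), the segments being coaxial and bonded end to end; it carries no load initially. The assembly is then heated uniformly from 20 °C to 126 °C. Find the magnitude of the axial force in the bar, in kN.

P ≈ 119 kN (compressive)

If the supports were absent, the total length change would be Σ αᵢΔT Lᵢ = 8.7×10⁻⁶×106×875 + 17.4×10⁻⁶×106×475 = 1.683 mm.
The walls prevent any net length change, so an axial force P (same in every segment) develops. Compatibility: P · Σ Lᵢ/(AᵢEᵢ) = δ_free.
Σ Lᵢ/(AᵢEᵢ) = 875/(600×119×10³) + 475/(1275×200×10³) = 1.412×10⁻⁵ mm/N.
P = 1.683 / 1.412×10⁻⁵ = 119200 N = 119.2 kN, compressive.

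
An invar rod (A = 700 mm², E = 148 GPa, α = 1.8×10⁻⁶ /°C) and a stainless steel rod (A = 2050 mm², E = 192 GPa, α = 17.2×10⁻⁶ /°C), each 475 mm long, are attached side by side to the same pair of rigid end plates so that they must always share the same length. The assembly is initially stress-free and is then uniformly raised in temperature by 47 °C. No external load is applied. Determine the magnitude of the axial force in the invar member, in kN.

P ≈ 59.4 kN (tensile in the invar)

Both members must finish at the same length. With the larger α, the stainless steel tends to over-expand; the plates restrain it, putting the stainless steel in compression and the invar in tension. With no external load the two internal forces are equal and opposite, magnitude P.
Setting the final lengths equal and cancelling L: (α₁ − α₂)ΔT = P/(A₁E₁) + P/(A₂E₂).
|α₁ − α₂|·ΔT = 15.4×10⁻⁶ × 47 = 0.0007238.
1/(A₁E₁) + 1/(A₂E₂) = 1/(700×148×10³) + 1/(2050×192×10³) = 1.219×10⁻⁸ N⁻¹.
P = 0.0007238 / 1.219×10⁻⁸ = 59360 N = 59.36 kN.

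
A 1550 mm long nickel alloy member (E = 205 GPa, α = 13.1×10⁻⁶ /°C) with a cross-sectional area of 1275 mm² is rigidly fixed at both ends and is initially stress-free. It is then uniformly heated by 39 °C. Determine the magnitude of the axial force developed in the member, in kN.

P ≈ 134 kN (compressive)

The ends cannot move, so σ = EαΔT = 205×10³ × 13.1×10⁻⁶ × 39 = 104.7 MPa.
P = AEαΔT = 1275 × 205×10³ × 13.1×10⁻⁶ × 39 = 133.5 kN (compressive).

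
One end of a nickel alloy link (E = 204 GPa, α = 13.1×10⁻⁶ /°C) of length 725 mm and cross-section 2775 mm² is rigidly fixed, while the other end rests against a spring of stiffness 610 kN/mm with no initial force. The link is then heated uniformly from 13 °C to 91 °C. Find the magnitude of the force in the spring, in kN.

P ≈ 254 kN

If the spring were absent the link would lengthen by αΔT L = 13.1×10⁻⁶ × 78 × 725 = 0.7408 mm.
With a force P in the spring, the elastic change of the link is PL/(AE) and that of the spring is P/k; compatibility requires their sum to equal δ_free.
P [ L/(AE) + 1/k ] = δ_free → P [ 725/(2775×204×10³) + 1/(610×10³) ] = 0.7408.
P = 0.7408 / 2.92×10⁻⁶ = 253700 N.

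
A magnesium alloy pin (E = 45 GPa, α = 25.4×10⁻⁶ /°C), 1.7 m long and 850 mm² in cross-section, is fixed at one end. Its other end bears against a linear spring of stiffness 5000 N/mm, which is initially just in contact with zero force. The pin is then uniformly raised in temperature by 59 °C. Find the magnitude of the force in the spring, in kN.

If the spring were absent the pin would lengthen by αΔT L = 25.4×10⁻⁶ × 59 × 1700 = 2.548 mm.
Let P be the compressive force at the spring. The pin shortens elastically by PL/(AE) and the spring compresses by P/k; together these equal δ_free.
So P = δ_free / [L/(AE) + 1/k] = 2.548 / [ 1700/(850×45×10³) + 1/(5000) ].
P = 2.548 / 0.0002444 = 10420 N.

P ≈ 10.4 kN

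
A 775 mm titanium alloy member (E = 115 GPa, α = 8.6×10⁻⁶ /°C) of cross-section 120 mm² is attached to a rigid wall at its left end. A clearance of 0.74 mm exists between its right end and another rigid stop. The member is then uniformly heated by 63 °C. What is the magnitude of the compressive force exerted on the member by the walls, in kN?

P ≈ 0 kN

If the wall were absent the member would grow by αΔT L = 8.6×10⁻⁶ × 63 × 775 = 0.4199 mm.
Since δ_free = 0.42 mm is less than the 0.74 mm gap, the member never touches the wall. No axial force develops.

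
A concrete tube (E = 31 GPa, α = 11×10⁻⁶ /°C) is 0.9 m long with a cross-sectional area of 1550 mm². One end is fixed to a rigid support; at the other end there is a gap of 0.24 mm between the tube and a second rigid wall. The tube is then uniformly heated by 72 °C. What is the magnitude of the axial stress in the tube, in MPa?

σ ≈ 16.3 MPa (compressive)

Unrestrained expansion: δ_free = αΔT L = 11×10⁻⁶ × 72 × 900 = 0.7128 mm.
This exceeds the 0.24 mm gap, so the wall pushes back. The portion of expansion that must be recovered elastically is δ_free − gap = 0.7128 − 0.24 = 0.4728 mm.
Compatibility: PL/(AE) = 0.4728 mm, so σ = P/A = E × (0.4728/900) = 16.29 MPa.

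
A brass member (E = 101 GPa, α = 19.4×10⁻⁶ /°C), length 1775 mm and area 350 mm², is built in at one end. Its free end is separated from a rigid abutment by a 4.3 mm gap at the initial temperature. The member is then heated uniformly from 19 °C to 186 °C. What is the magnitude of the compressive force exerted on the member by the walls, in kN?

P ≈ 28.9 kN

If the wall were absent the member would grow by αΔT L = 19.4×10⁻⁶ × 167 × 1775 = 5.751 mm.
This exceeds the 4.3 mm gap, so the wall pushes back. The portion of expansion that must be recovered elastically is δ_free − gap = 5.751 − 4.3 = 1.451 mm.
That suppressed elongation corresponds to σ = E·Δ/L = 101×10³ × 1.451/1775 = 82.54 MPa.
Force on the wall = σA = 82.54 × 350 mm² = 28.89 kN.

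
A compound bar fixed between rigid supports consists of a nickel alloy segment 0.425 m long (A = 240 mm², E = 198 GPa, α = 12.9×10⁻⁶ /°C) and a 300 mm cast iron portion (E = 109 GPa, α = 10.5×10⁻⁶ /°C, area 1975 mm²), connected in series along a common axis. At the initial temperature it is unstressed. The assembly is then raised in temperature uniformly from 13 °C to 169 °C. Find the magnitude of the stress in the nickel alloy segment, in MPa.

If the supports were absent, the total length change would be Σ αᵢΔT Lᵢ = 12.9×10⁻⁶×156×425 + 10.5×10⁻⁶×156×300 = 1.347 mm.
The walls prevent any net length change, so an axial force P (same in every segment) develops. Compatibility: P · Σ Lᵢ/(AᵢEᵢ) = δ_free.
Σ Lᵢ/(AᵢEᵢ) = 425/(240×198×10³) + 300/(1975×109×10³) = 1.034×10⁻⁵ mm/N.
P = 1.347 / 1.034×10⁻⁵ = 130300 N = 130.3 kN, compressive.
σ_{nickel alloy} = P / A = 130300 / 240 = 542.8 MPa.

σ ≈ 543 MPa (compressive)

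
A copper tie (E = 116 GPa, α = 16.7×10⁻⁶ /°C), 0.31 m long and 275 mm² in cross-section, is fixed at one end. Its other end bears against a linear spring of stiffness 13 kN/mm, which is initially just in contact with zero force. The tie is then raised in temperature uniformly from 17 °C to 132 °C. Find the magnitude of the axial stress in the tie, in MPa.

σ ≈ 25 MPa (compressive)

The unrestrained thermal change is αΔT L = 16.7×10⁻⁶ × 115 × 310 = 0.5954 mm.
Let P be the compressive force at the spring. The tie shortens elastically by PL/(AE) and the spring compresses by P/k; together these equal δ_free.
P [ L/(AE) + 1/k ] = δ_free → P [ 310/(275×116×10³) + 1/(13×10³) ] = 0.5954.
P = 0.5954 / 8.664×10⁻⁵ = 6872 N.
σ = P/A = 6872/275 = 24.99 MPa.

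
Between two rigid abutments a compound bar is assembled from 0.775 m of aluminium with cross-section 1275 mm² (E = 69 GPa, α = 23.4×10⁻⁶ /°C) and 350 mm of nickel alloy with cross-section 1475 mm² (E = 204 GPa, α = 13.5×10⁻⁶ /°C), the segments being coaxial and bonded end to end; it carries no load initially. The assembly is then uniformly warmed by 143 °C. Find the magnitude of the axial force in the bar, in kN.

P ≈ 328 kN (compressive)

Free thermal expansion of the whole bar: Σ αᵢΔT Lᵢ = 23.4×10⁻⁶×143×775 + 13.5×10⁻⁶×143×350 = 3.269 mm.
The walls prevent any net length change, so an axial force P (same in every segment) develops. Compatibility: P · Σ Lᵢ/(AᵢEᵢ) = δ_free.
Σ Lᵢ/(AᵢEᵢ) = 775/(1275×69×10³) + 350/(1475×204×10³) = 9.972×10⁻⁶ mm/N.
So P = 3.269 / 9.972×10⁻⁶ = 327.8 kN, compressive.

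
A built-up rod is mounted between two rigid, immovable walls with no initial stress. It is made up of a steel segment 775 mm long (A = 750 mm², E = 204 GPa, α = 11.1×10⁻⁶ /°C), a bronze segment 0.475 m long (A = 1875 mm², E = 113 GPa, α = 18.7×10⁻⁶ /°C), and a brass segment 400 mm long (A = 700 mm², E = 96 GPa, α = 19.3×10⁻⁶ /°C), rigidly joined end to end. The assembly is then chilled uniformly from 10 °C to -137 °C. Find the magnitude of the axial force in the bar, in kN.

P ≈ 279 kN (tensile)

If the supports were absent, the total length change would be Σ αᵢΔT Lᵢ = 11.1×10⁻⁶×147×775 + 18.7×10⁻⁶×147×475 + 19.3×10⁻⁶×147×400 = 3.705 mm.
The walls prevent any net length change, so an axial force P (same in every segment) develops. Compatibility: P · Σ Lᵢ/(AᵢEᵢ) = δ_free.
Σ Lᵢ/(AᵢEᵢ) = 775/(750×204×10³) + 475/(1875×113×10³) + 400/(700×96×10³) = 1.326×10⁻⁵ mm/N.
So P = 3.705 / 1.326×10⁻⁵ = 279.4 kN, tensile.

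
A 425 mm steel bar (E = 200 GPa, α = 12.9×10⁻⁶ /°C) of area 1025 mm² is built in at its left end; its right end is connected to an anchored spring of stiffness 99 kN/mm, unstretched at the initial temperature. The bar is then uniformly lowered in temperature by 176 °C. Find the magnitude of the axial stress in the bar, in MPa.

If the spring were absent the bar would shorten by αΔT L = 12.9×10⁻⁶ × 176 × 425 = 0.9649 mm.
Let P be the tensile force in the spring. The bar extends elastically by PL/(AE) and the spring stretches by P/k; together these equal δ_free.
P [ L/(AE) + 1/k ] = δ_free → P [ 425/(1025×200×10³) + 1/(99×10³) ] = 0.9649.
P = 0.9649 / 1.217×10⁻⁵ = 79260 N.
σ = P/A = 79260/1025 = 77.33 MPa.

σ ≈ 77.3 MPa (tensile)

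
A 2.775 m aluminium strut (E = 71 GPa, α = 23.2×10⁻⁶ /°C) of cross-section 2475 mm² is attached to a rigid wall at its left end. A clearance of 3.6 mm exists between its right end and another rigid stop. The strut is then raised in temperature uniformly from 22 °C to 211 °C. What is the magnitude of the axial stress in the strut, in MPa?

If the wall were absent the strut would grow by αΔT L = 23.2×10⁻⁶ × 189 × 2775 = 12.17 mm.
This exceeds the 3.6 mm gap, so the wall pushes back. The portion of expansion that must be recovered elastically is δ_free − gap = 12.17 − 3.6 = 8.568 mm.
Compatibility: PL/(AE) = 8.568 mm, so σ = P/A = E × (8.568/2775) = 219.2 MPa.

σ ≈ 219 MPa (compressive)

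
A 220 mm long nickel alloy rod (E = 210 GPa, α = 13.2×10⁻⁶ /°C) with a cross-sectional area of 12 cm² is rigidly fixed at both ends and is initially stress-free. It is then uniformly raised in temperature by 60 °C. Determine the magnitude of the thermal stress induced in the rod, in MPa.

σ ≈ 166 MPa (compressive)

With length fixed, the mechanical strain must cancel the thermal strain αΔT = 13.2×10⁻⁶ × 60 = 792×10⁻⁶.
Hence σ = E·αΔT = 210×10³ × 792×10⁻⁶ = 166.3 MPa, compressive.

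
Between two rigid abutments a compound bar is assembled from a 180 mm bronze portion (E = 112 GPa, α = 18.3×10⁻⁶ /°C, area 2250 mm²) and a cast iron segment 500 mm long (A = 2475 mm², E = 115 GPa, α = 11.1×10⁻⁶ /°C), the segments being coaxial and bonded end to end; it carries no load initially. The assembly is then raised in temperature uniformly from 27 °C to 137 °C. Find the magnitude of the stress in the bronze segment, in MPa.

σ ≈ 175 MPa (compressive)

If the supports were absent, the total length change would be Σ αᵢΔT Lᵢ = 18.3×10⁻⁶×110×180 + 11.1×10⁻⁶×110×500 = 0.9728 mm.
The rigid supports impose zero overall length change; the single axial force P common to all segments must satisfy P Σ Lᵢ/(AᵢEᵢ) = δ_free.
The series flexibility is Σ Lᵢ/(AᵢEᵢ) = 180/(2250×112×10³) + 500/(2475×115×10³) = 2.471×10⁻⁶ mm/N.
Hence P = δ_free / Σ(L/AE) = 0.9728/2.471×10⁻⁶ = 393.7 kN (compressive).
σ_{bronze} = P / A = 393700 / 2250 = 175 MPa.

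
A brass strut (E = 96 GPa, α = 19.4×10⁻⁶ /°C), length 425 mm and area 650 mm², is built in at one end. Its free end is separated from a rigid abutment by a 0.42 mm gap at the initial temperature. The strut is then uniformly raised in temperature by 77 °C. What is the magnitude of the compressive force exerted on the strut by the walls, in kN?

Free thermal elongation = αΔT L = 19.4×10⁻⁶ × 77 × 425 = 0.6349 mm.
After closing the 0.42 mm clearance, 0.6349 − 0.42 = 0.2149 mm of expansion remains to be suppressed by the wall.
So σ = E(δ_free − g)/L = 96×10³ × 0.2149/425 = 48.53 MPa.
Force on the wall = σA = 48.53 × 650 mm² = 31.55 kN.

P ≈ 31.5 kN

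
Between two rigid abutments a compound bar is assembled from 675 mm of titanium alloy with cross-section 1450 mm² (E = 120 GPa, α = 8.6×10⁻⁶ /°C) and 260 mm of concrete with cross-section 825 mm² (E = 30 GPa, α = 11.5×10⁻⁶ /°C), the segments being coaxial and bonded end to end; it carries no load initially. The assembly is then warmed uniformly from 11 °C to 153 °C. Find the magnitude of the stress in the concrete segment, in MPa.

With the walls removed the bar would change length by δ_free = Σ αᵢΔT Lᵢ = 8.6×10⁻⁶×142×675 + 11.5×10⁻⁶×142×260 = 1.249 mm.
Since the ends are fixed, an axial force P builds up, equal in every segment, with P · Σ Lᵢ/(AᵢEᵢ) = δ_free.
Σ Lᵢ/(AᵢEᵢ) = 675/(1450×120×10³) + 260/(825×30×10³) = 1.438×10⁻⁵ mm/N.
Hence P = δ_free / Σ(L/AE) = 1.249/1.438×10⁻⁵ = 86.82 kN (compressive).
σ_{concrete} = P / A = 86820 / 825 = 105.2 MPa.

σ ≈ 105 MPa (compressive)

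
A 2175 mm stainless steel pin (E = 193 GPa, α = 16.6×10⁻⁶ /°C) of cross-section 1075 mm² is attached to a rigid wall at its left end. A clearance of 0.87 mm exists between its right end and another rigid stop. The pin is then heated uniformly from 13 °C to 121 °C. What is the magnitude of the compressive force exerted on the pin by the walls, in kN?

P ≈ 289 kN

Unrestrained expansion: δ_free = αΔT L = 16.6×10⁻⁶ × 108 × 2175 = 3.899 mm.
The gap closes (δ_free > 0.87 mm) and the wall then resists a further 3.899 − 0.87 = 3.029 mm of expansion.
That suppressed elongation corresponds to σ = E·Δ/L = 193×10³ × 3.029/2175 = 268.8 MPa.
P = σA = 268.8 × 1075 = 289 kN.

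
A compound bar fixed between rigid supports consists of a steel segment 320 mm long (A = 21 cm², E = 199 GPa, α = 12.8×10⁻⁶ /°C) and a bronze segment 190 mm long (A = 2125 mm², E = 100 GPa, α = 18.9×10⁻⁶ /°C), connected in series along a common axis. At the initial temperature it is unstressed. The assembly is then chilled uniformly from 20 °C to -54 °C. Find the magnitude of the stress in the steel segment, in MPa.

σ ≈ 163 MPa (tensile)

Free thermal contraction of the whole bar: Σ αᵢΔT Lᵢ = 12.8×10⁻⁶×74×320 + 18.9×10⁻⁶×74×190 = 0.5688 mm.
The walls prevent any net length change, so an axial force P (same in every segment) develops. Compatibility: P · Σ Lᵢ/(AᵢEᵢ) = δ_free.
Σ Lᵢ/(AᵢEᵢ) = 320/(2100×199×10³) + 190/(2125×100×10³) = 1.66×10⁻⁶ mm/N.
P = 0.5688 / 1.66×10⁻⁶ = 342700 N = 342.7 kN, tensile.
σ_{steel} = P / A = 342700 / 2100 = 163.2 MPa.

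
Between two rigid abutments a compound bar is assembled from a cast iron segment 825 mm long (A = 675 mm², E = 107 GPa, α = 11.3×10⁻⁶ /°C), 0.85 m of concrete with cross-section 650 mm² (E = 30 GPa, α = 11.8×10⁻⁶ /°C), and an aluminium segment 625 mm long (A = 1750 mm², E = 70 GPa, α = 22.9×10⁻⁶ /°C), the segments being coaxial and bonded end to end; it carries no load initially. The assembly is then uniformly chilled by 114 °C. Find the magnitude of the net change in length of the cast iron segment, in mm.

|ΔL| ≈ 0.334 mm

With the walls removed the bar would change length by δ_free = Σ αᵢΔT Lᵢ = 11.3×10⁻⁶×114×825 + 11.8×10⁻⁶×114×850 + 22.9×10⁻⁶×114×625 = 3.838 mm.
The walls prevent any net length change, so an axial force P (same in every segment) develops. Compatibility: P · Σ Lᵢ/(AᵢEᵢ) = δ_free.
The series flexibility is Σ Lᵢ/(AᵢEᵢ) = 825/(675×107×10³) + 850/(650×30×10³) + 625/(1750×70×10³) = 6.011×10⁻⁵ mm/N.
So P = 3.838 / 6.011×10⁻⁵ = 63.84 kN, tensile.
For the cast iron segment, free thermal change = 11.3×10⁻⁶×114×825 = 1.063 mm and elastic change from P = 63840×825/(675×107×10³) = 0.7292 mm; these oppose, so the net change is 0.334 mm (segment shortens).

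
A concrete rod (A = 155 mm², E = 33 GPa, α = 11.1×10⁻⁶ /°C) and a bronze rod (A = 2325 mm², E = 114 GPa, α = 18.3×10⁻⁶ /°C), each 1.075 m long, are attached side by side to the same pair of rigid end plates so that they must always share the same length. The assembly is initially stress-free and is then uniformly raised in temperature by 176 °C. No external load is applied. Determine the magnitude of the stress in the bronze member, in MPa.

Equilibrium of a rigid end plate with no external load gives equal and opposite internal forces ±P in the two members. Since α_{bronze} > α_{concrete}, heating drives the bronze into compression and the concrete into tension.
Equating the net (thermal + elastic) strains gives |α₁ − α₂|·ΔT = P·[1/(A₁E₁) + 1/(A₂E₂)].
|α₁ − α₂|·ΔT = 7.2×10⁻⁶ × 176 = 0.001267.
1/(A₁E₁) + 1/(A₂E₂) = 1/(155×33×10³) + 1/(2325×114×10³) = 1.993×10⁻⁷ N⁻¹.
P = 0.001267 / 1.993×10⁻⁷ = 6359 N = 6.359 kN.
σ_{bronze} = P/A₂ = 6359/2325 = 2.735 MPa, compressive.

σ ≈ 2.74 MPa (compressive)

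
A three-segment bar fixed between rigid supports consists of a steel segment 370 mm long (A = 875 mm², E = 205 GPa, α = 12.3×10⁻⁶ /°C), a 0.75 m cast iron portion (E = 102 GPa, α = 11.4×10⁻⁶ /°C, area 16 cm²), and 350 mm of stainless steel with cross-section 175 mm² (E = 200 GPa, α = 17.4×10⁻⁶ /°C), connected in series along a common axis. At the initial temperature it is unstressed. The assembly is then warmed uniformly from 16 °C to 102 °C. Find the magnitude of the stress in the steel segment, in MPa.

Free thermal expansion of the whole bar: Σ αᵢΔT Lᵢ = 12.3×10⁻⁶×86×370 + 11.4×10⁻⁶×86×750 + 17.4×10⁻⁶×86×350 = 1.65 mm.
Since the ends are fixed, an axial force P builds up, equal in every segment, with P · Σ Lᵢ/(AᵢEᵢ) = δ_free.
The series flexibility is Σ Lᵢ/(AᵢEᵢ) = 370/(875×205×10³) + 750/(1600×102×10³) + 350/(175×200×10³) = 1.666×10⁻⁵ mm/N.
Hence P = δ_free / Σ(L/AE) = 1.65/1.666×10⁻⁵ = 99.08 kN (compressive).
σ_{steel} = P / A = 99080 / 875 = 113.2 MPa.

σ ≈ 113 MPa (compressive)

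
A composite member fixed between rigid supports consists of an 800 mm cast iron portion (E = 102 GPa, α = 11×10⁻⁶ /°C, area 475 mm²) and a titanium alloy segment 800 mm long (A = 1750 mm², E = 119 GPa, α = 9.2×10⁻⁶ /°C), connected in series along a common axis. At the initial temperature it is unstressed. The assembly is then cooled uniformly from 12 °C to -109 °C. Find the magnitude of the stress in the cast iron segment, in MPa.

Free thermal contraction of the whole bar: Σ αᵢΔT Lᵢ = 11×10⁻⁶×121×800 + 9.2×10⁻⁶×121×800 = 1.955 mm.
The rigid supports impose zero overall length change; the single axial force P common to all segments must satisfy P Σ Lᵢ/(AᵢEᵢ) = δ_free.
Σ Lᵢ/(AᵢEᵢ) = 800/(475×102×10³) + 800/(1750×119×10³) = 2.035×10⁻⁵ mm/N.
So P = 1.955 / 2.035×10⁻⁵ = 96.07 kN, tensile.
σ_{cast iron} = P / A = 96070 / 475 = 202.3 MPa.

σ ≈ 202 MPa (tensile)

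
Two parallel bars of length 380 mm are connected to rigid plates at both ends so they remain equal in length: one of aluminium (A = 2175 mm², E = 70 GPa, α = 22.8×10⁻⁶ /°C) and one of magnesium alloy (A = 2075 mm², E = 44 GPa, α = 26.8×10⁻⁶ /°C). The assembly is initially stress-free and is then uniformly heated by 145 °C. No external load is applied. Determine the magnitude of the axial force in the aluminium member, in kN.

P ≈ 33.1 kN (tensile in the aluminium)

Both members must finish at the same length. With the larger α, the magnesium alloy tends to over-expand; the plates restrain it, putting the magnesium alloy in compression and the aluminium in tension. With no external load the two internal forces are equal and opposite, magnitude P.
Equating the net (thermal + elastic) strains gives |α₁ − α₂|·ΔT = P·[1/(A₁E₁) + 1/(A₂E₂)].
|α₁ − α₂|·ΔT = 4×10⁻⁶ × 145 = 0.00058.
1/(A₁E₁) + 1/(A₂E₂) = 1/(2175×70×10³) + 1/(2075×44×10³) = 1.752×10⁻⁸ N⁻¹.
So P = 0.00058 / 1.752×10⁻⁸ = 33.1 kN.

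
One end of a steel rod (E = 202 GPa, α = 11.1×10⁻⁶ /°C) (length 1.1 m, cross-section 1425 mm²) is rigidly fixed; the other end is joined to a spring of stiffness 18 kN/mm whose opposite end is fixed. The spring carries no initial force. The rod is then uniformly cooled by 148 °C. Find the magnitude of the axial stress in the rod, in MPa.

σ ≈ 21.4 MPa (tensile)

Free thermal contraction: δ_free = αΔT L = 11.1×10⁻⁶ × 148 × 1100 = 1.807 mm.
With a force P in the spring, the elastic change of the rod is PL/(AE) and that of the spring is P/k; compatibility requires their sum to equal δ_free.
So P = δ_free / [L/(AE) + 1/k] = 1.807 / [ 1100/(1425×202×10³) + 1/(18×10³) ].
P = 1.807 / 5.938×10⁻⁵ = 30430 N.
σ = P/A = 30430/1425 = 21.36 MPa.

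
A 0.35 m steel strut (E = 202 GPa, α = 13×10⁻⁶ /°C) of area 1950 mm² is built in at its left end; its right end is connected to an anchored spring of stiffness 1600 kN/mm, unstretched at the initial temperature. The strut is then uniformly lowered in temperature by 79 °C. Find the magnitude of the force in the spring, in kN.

P ≈ 237 kN

The unrestrained thermal change is αΔT L = 13×10⁻⁶ × 79 × 350 = 0.3594 mm.
Let P be the tensile force in the spring. The strut extends elastically by PL/(AE) and the spring stretches by P/k; together these equal δ_free.
P [ L/(AE) + 1/k ] = δ_free → P [ 350/(1950×202×10³) + 1/(1600×10³) ] = 0.3594.
P = 0.3594 / 1.514×10⁻⁶ = 237500 N.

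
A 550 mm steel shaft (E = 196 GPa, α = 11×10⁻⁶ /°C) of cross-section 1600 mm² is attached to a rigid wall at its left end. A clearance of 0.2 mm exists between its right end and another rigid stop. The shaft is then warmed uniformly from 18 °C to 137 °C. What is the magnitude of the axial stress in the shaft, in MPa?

Free thermal elongation = αΔT L = 11×10⁻⁶ × 119 × 550 = 0.7199 mm.
After closing the 0.2 mm clearance, 0.7199 − 0.2 = 0.5199 mm of expansion remains to be suppressed by the wall.
Compatibility: PL/(AE) = 0.5199 mm, so σ = P/A = E × (0.5199/550) = 185.3 MPa.

σ ≈ 185 MPa (compressive)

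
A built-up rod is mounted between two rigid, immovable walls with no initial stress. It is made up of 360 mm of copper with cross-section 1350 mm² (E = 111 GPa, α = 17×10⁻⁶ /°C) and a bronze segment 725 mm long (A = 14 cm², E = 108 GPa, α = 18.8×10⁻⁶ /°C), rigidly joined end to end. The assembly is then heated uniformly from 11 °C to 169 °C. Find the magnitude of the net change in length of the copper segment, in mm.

With the walls removed the bar would change length by δ_free = Σ αᵢΔT Lᵢ = 17×10⁻⁶×158×360 + 18.8×10⁻⁶×158×725 = 3.12 mm.
Since the ends are fixed, an axial force P builds up, equal in every segment, with P · Σ Lᵢ/(AᵢEᵢ) = δ_free.
Σ Lᵢ/(AᵢEᵢ) = 360/(1350×111×10³) + 725/(1400×108×10³) = 7.197×10⁻⁶ mm/N.
P = 3.12 / 7.197×10⁻⁶ = 433600 N = 433.6 kN, compressive.
For the copper segment, free thermal change = 17×10⁻⁶×158×360 = 0.967 mm and elastic change from P = 433600×360/(1350×111×10³) = 1.042 mm; these oppose, so the net change is 0.0746 mm (segment shortens).

|ΔL| ≈ 0.0746 mm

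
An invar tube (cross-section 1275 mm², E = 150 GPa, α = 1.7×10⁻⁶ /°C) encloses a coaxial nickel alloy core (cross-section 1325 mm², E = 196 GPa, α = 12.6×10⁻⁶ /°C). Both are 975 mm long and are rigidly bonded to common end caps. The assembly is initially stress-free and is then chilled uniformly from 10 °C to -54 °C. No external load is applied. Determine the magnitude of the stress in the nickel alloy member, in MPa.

The nickel alloy has the larger α, so on cooling it would change length more than the invar if both were free. The rigid plates force a common final length, so the nickel alloy is put into tension and the invar into compression, with equal and opposite forces P (no external load).
Equating the net (thermal + elastic) strains gives |α₁ − α₂|·ΔT = P·[1/(A₁E₁) + 1/(A₂E₂)].
|α₁ − α₂|·ΔT = 10.9×10⁻⁶ × 64 = 0.0006976.
1/(A₁E₁) + 1/(A₂E₂) = 1/(1275×150×10³) + 1/(1325×196×10³) = 9.079×10⁻⁹ N⁻¹.
P = 0.0006976 / 9.079×10⁻⁹ = 76830 N = 76.83 kN.
σ_{nickel alloy} = P/A₂ = 76830/1325 = 57.99 MPa, tensile.

σ ≈ 58 MPa (tensile)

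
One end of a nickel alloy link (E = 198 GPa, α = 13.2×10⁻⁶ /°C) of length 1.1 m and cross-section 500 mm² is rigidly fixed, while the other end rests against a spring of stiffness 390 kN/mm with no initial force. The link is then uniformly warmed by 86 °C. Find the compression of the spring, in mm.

δ ≈ 0.234 mm

Free thermal expansion: δ_free = αΔT L = 13.2×10⁻⁶ × 86 × 1100 = 1.249 mm.
With a force P in the spring, the elastic change of the link is PL/(AE) and that of the spring is P/k; compatibility requires their sum to equal δ_free.
So P = δ_free / [L/(AE) + 1/k] = 1.249 / [ 1100/(500×198×10³) + 1/(390×10³) ].
P = 1.249 / 1.368×10⁻⁵ = 91310 N.
Spring compression = P/k = 91310/(390×10³) = 0.2341 mm.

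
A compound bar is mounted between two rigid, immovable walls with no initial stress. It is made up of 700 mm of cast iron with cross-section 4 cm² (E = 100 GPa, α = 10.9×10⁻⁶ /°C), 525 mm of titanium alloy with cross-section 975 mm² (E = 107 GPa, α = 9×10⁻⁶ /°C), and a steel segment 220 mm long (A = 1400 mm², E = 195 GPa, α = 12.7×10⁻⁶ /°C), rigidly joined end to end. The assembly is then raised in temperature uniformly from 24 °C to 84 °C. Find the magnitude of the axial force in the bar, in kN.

Free thermal expansion of the whole bar: Σ αᵢΔT Lᵢ = 10.9×10⁻⁶×60×700 + 9×10⁻⁶×60×525 + 12.7×10⁻⁶×60×220 = 0.9089 mm.
The rigid supports impose zero overall length change; the single axial force P common to all segments must satisfy P Σ Lᵢ/(AᵢEᵢ) = δ_free.
Σ Lᵢ/(AᵢEᵢ) = 700/(400×100×10³) + 525/(975×107×10³) + 220/(1400×195×10³) = 2.334×10⁻⁵ mm/N.
P = 0.9089 / 2.334×10⁻⁵ = 38950 N = 38.95 kN, compressive.

P ≈ 38.9 kN (compressive)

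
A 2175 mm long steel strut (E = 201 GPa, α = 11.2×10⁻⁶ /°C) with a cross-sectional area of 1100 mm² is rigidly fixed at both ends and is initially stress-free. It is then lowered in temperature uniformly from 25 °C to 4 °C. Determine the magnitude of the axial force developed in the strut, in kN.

P ≈ 52 kN (tensile)

Full restraint means ε = 0, so the stress is σ = EαΔT = 201×10³ × 11.2×10⁻⁶ × 21 = 47.28 MPa.
Axial force P = σA = 47.28 × 1100 = 52000 N = 52 kN, tensile.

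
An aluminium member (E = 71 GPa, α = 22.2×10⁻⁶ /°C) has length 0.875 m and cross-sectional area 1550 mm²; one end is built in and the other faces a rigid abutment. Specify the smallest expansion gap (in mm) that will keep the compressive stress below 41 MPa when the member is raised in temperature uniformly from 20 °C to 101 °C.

g ≈ 1.07 mm

Free expansion if unrestrained: δ_free = αΔT L = 22.2×10⁻⁶ × 81 × 875 = 1.573 mm.
At the allowable stress the elastic shortening the wall may impose is σL/E = 41 × 875 / (71×10³) = 0.5053 mm.
So the gap has to take up the difference, g_min = δ_free − σL/E = 1.573 − 0.5053 = 1.068 mm.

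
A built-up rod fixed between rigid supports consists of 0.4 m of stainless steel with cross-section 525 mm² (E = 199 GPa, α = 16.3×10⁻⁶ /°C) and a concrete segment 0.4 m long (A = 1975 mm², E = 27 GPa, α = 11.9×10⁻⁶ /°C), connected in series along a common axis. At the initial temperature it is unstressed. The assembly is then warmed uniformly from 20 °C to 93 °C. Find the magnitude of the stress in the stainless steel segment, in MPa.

With the walls removed the bar would change length by δ_free = Σ αᵢΔT Lᵢ = 16.3×10⁻⁶×73×400 + 11.9×10⁻⁶×73×400 = 0.8234 mm.
Since the ends are fixed, an axial force P builds up, equal in every segment, with P · Σ Lᵢ/(AᵢEᵢ) = δ_free.
Σ Lᵢ/(AᵢEᵢ) = 400/(525×199×10³) + 400/(1975×27×10³) = 1.133×10⁻⁵ mm/N.
P = 0.8234 / 1.133×10⁻⁵ = 72680 N = 72.68 kN, compressive.
σ_{stainless steel} = P / A = 72680 / 525 = 138.4 MPa.

σ ≈ 138 MPa (compressive)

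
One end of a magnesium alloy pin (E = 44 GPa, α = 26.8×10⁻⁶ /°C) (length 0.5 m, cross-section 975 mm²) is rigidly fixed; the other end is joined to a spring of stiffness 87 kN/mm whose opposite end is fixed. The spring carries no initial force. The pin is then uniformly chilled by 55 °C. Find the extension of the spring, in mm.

δ ≈ 0.366 mm

If the spring were absent the pin would shorten by αΔT L = 26.8×10⁻⁶ × 55 × 500 = 0.737 mm.
Let P be the tensile force in the spring. The pin extends elastically by PL/(AE) and the spring stretches by P/k; together these equal δ_free.
P [ L/(AE) + 1/k ] = δ_free → P [ 500/(975×44×10³) + 1/(87×10³) ] = 0.737.
P = 0.737 / 2.315×10⁻⁵ = 31840 N.
Spring extension = P/k = 31840/(87×10³) = 0.3659 mm.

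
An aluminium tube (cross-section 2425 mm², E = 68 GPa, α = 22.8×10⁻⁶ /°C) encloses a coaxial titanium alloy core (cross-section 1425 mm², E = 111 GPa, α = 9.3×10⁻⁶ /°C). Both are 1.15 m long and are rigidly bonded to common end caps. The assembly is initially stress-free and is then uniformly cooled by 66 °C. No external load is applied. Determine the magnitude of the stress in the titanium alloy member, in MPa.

σ ≈ 50.5 MPa (compressive)

The aluminium has the larger α, so on cooling it would change length more than the titanium alloy if both were free. The rigid plates force a common final length, so the aluminium is put into tension and the titanium alloy into compression, with equal and opposite forces P (no external load).
Setting the final lengths equal and cancelling L: (α₁ − α₂)ΔT = P/(A₁E₁) + P/(A₂E₂).
|α₁ − α₂|·ΔT = 13.5×10⁻⁶ × 66 = 0.000891.
1/(A₁E₁) + 1/(A₂E₂) = 1/(2425×68×10³) + 1/(1425×111×10³) = 1.239×10⁻⁸ N⁻¹.
So P = 0.000891 / 1.239×10⁻⁸ = 71.93 kN.
σ_{titanium alloy} = P/A₂ = 71930/1425 = 50.48 MPa, compressive.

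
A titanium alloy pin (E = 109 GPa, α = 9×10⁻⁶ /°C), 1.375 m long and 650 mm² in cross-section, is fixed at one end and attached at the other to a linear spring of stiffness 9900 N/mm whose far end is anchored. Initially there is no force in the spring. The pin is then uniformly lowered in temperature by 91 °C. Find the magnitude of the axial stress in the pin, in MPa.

If the spring were absent the pin would shorten by αΔT L = 9×10⁻⁶ × 91 × 1375 = 1.126 mm.
Let P be the tensile force in the spring. The pin extends elastically by PL/(AE) and the spring stretches by P/k; together these equal δ_free.
So P = δ_free / [L/(AE) + 1/k] = 1.126 / [ 1375/(650×109×10³) + 1/(9900) ].
P = 1.126 / 0.0001204 = 9352 N.
σ = P/A = 9352/650 = 14.39 MPa.

σ ≈ 14.4 MPa (tensile)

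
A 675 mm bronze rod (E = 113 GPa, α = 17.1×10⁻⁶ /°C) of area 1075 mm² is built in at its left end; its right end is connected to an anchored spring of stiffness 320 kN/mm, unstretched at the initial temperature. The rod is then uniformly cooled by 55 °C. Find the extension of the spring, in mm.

Free thermal contraction: δ_free = αΔT L = 17.1×10⁻⁶ × 55 × 675 = 0.6348 mm.
With a force P in the spring, the elastic change of the rod is PL/(AE) and that of the spring is P/k; compatibility requires their sum to equal δ_free.
P [ L/(AE) + 1/k ] = δ_free → P [ 675/(1075×113×10³) + 1/(320×10³) ] = 0.6348.
P = 0.6348 / 8.682×10⁻⁶ = 73120 N.
Spring extension = P/k = 73120/(320×10³) = 0.2285 mm.

δ ≈ 0.229 mm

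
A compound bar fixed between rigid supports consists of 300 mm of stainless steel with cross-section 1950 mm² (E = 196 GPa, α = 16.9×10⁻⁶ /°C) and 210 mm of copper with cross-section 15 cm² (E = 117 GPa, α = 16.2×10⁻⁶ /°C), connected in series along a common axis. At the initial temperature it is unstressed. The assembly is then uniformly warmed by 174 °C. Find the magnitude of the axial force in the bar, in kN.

P ≈ 744 kN (compressive)

If the supports were absent, the total length change would be Σ αᵢΔT Lᵢ = 16.9×10⁻⁶×174×300 + 16.2×10⁻⁶×174×210 = 1.474 mm.
The walls prevent any net length change, so an axial force P (same in every segment) develops. Compatibility: P · Σ Lᵢ/(AᵢEᵢ) = δ_free.
The series flexibility is Σ Lᵢ/(AᵢEᵢ) = 300/(1950×196×10³) + 210/(1500×117×10³) = 1.982×10⁻⁶ mm/N.
P = 1.474 / 1.982×10⁻⁶ = 743900 N = 743.9 kN, compressive.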